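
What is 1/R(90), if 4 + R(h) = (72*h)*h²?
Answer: 1/52487996 ≈ 1.9052e-8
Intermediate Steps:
R(h) = -4 + 72*h³ (R(h) = -4 + (72*h)*h² = -4 + 72*h³)
1/R(90) = 1/(-4 + 72*90³) = 1/(-4 + 72*729000) = 1/(-4 + 52488000) = 1/52487996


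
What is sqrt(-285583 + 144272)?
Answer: I*sqrt(141311) ≈ 375.91*I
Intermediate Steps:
sqrt(-285583 + 144272) = sqrt(-141311) = I*sqrt(141311)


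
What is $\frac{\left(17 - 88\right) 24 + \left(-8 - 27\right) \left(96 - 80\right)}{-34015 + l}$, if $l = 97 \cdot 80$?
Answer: $\frac{2264}{26255} \approx 0.086231$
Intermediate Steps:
$l = 7760$
$\frac{\left(17 - 88\right) 24 + \left(-8 - 27\right) \left(96 - 80\right)}{-34015 + l} = \frac{\left(17 - 88\right) 24 + \left(-8 - 27\right) \left(96 - 80\right)}{-34015 + 7760} = \frac{\left(-71\right) 24 - 560}{-26255} = \left(-1704 - 560\right) \left(- \frac{1}{26255}\right) = \left(-2264\right) \left(- \frac{1}{26255}\right) = \frac{2264}{26255}$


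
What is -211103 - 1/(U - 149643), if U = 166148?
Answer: -3484255016/16505 ≈ -2.1110e+5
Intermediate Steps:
-211103 - 1/(U - 149643) = -211103 - 1/(166148 - 149643) = -211103 - 1/16505 = -3484255016/16505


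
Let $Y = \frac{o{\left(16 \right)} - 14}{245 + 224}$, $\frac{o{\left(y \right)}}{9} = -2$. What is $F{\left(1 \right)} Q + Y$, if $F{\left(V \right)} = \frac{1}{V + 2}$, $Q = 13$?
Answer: $\frac{6001}{1407} \approx 4.2651$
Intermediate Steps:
$F{\left(V \right)} = \frac{1}{2 + V}$
$o{\left(y \right)} = -18$ ($o{\left(y \right)} = 9 \left(-2\right) = -18$)
$Y = - \frac{32}{469}$ ($Y = \frac{-18 - 14}{245 + 224} = - \frac{32}{469} \approx -0.06823$)
$F{\left(1 \right)} Q + Y = \frac{1}{2 + 1} \cdot 13 - \frac{32}{469} = \frac{1}{3} \cdot 13 - \frac{32}{469} = \frac{13}{3} - \frac{32}{469} = \frac{6001}{1407}$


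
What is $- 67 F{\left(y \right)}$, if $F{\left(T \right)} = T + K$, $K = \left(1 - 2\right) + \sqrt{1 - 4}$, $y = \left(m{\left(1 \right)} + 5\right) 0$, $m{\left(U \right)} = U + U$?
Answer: $67 - 67 i \sqrt{3} \approx 67.0 - 116.05 i$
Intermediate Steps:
$m{\left(U \right)} = 2 U$
$y = 0$ ($y = \left(2 \cdot 1 + 5\right) 0 = \left(2 + 5\right) 0 = 7 \cdot 0 = 0$)
$K = -1 + i \sqrt{3}$ ($K = -1 + \sqrt{-3} = -1 + i \sqrt{3} \approx -1.0 + 1.732 i$)
$F{\left(T \right)} = -1 + T + i \sqrt{3}$ ($F{\left(T \right)} = T - \left(1 - i \sqrt{3}\right) = -1 + T + i \sqrt{3}$)
$- 67 F{\left(y \right)} = - 67 \left(-1 + 0 + i \sqrt{3}\right) = - 67 \left(-1 + i \sqrt{3}\right) = 67 - 67 i \sqrt{3}$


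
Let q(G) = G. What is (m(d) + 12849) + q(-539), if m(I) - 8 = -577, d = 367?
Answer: 11741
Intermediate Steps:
m(I) = -569 (m(I) = 8 - 577 = -569)
(m(d) + 12849) + q(-539) = (-569 + 12849) - 539 = 12280 - 539 = 11741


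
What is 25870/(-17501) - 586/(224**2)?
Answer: -654154353/439065088 ≈ -1.4899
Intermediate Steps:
25870/(-17501) - 586/(224**2) = 25870*(-1/17501) - 586/50176 = -25870/17501 - 586*1/50176 = -25870/17501 - 293/25088 = -654154353/439065088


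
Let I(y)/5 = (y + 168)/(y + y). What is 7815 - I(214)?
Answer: 1671455/214 ≈ 7810.5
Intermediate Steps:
I(y) = 5*(168 + y)/(2*y) (I(y) = 5*((y + 168)/(y + y)) = 5*((168 + y)/((2*y))) = 5*((168 + y)*(1/(2*y))) = 5*((168 + y)/(2*y)) = 5*(168 + y)/(2*y))
7815 - I(214) = 7815 - (5/2 + 420/214) = 7815 - (5/2 + 420*(1/214)) = 7815 - (5/2 + 210/107) = 7815 - 1*955/214 = 7815 - 955/214 = 1671455/214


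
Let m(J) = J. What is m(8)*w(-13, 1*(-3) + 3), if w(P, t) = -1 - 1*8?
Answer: -72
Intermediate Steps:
w(P, t) = -9 (w(P, t) = -1 - 8 = -9)
m(8)*w(-13, 1*(-3) + 3) = 8*(-9) = -72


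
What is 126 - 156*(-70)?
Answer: 11046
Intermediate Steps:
126 - 156*(-70) = 126 + 10920 = 11046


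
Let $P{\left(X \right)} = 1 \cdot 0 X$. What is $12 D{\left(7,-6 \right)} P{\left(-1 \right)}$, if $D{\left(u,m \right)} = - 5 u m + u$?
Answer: $0$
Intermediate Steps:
$D{\left(u,m \right)} = u - 5 m u$ ($D{\left(u,m \right)} = - 5 m u + u = u - 5 m u$)
$P{\left(X \right)} = 0$ ($P{\left(X \right)} = 0 X = 0$)
$12 D{\left(7,-6 \right)} P{\left(-1 \right)} = 12 \cdot 7 \left(1 - -30\right) 0 = 12 \cdot 7 \left(1 + 30\right) 0 = 12 \cdot 7 \cdot 31 \cdot 0 = 12 \cdot 217 \cdot 0 = 2604 \cdot 0 = 0$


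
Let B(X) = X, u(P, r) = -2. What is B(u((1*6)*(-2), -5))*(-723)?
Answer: 1446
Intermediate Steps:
B(u((1*6)*(-2), -5))*(-723) = -2*(-723) = 1446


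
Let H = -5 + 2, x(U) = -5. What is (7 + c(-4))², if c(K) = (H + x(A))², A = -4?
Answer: 5041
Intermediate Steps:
H = -3
c(K) = 64 (c(K) = (-3 - 5)² = (-8)² = 64)
(7 + c(-4))² = (7 + 64)² = 71² = 5041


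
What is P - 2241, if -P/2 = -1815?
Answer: 1389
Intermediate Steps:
P = 3630 (P = -2*(-1815) = 3630)
P - 2241 = 3630 - 2241 = 1389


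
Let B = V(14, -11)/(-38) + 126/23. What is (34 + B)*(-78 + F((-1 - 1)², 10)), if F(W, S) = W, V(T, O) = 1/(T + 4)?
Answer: -22978813/7866 ≈ -2921.3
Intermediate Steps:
V(T, O) = 1/(4 + T)
B = 86161/15732 (B = 1/((4 + 14)*(-38)) + 126/23 = -1/38/18 + 126*(1/23) = (1/18)*(-1/38) + 126/23 = -1/684 + 126/23 = 86161/15732 ≈ 5.4768)
(34 + B)*(-78 + F((-1 - 1)², 10)) = (34 + 86161/15732)*(-78 + (-1 - 1)²) = 621049*(-78 + (-2)²)/15732 = 621049*(-78 + 4)/15732 = (621049/15732)*(-74) = -22978813/7866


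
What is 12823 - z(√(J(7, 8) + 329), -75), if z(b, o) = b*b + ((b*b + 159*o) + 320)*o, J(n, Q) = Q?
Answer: -832614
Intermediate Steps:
z(b, o) = b² + o*(320 + b² + 159*o) (z(b, o) = b² + ((b² + 159*o) + 320)*o = b² + (320 + b² + 159*o)*o = b² + o*(320 + b² + 159*o))
12823 - z(√(J(7, 8) + 329), -75) = 12823 - ((√(8 + 329))² + 159*(-75)² + 320*(-75) - 75*(√(8 + 329))²) = 12823 - ((√337)² + 159*5625 - 24000 - 75*(√337)²) = 12823 - (337 + 894375 - 24000 - 75*337) = 12823 - (337 + 894375 - 24000 - 25275) = 12823 - 1*845437 = 12823 - 845437 = -832614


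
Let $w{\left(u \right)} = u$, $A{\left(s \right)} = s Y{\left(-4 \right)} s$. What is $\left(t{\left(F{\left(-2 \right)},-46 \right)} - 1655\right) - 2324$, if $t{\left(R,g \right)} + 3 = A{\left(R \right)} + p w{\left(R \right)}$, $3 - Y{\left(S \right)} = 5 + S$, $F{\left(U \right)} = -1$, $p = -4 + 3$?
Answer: $-3979$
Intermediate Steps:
$p = -1$
$Y{\left(S \right)} = -2 - S$ ($Y{\left(S \right)} = 3 - \left(5 + S\right) = -2 - S$)
$A{\left(s \right)} = 2 s^{2}$ ($A{\left(s \right)} = s \left(-2 - -4\right) s = s \left(-2 + 4\right) s = s 2 s = 2 s s = 2 s^{2}$)
$t{\left(R,g \right)} = -3 - R + 2 R^{2}$ ($t{\left(R,g \right)} = -3 + \left(2 R^{2} - R\right) = -3 + \left(- R + 2 R^{2}\right) = -3 - R + 2 R^{2}$)
$\left(t{\left(F{\left(-2 \right)},-46 \right)} - 1655\right) - 2324 = \left(\left(-3 - -1 + 2 \left(-1\right)^{2}\right) - 1655\right) - 2324 = \left(\left(-3 + 1 + 2 \cdot 1\right) - 1655\right) - 2324 = \left(\left(-3 + 1 + 2\right) - 1655\right) - 2324 = \left(0 - 1655\right) - 2324 = -1655 - 2324 = -3979$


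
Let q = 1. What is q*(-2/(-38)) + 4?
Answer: 77/19 ≈ 4.0526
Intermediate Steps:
q*(-2/(-38)) + 4 = 1*(-2/(-38)) + 4 = 1*(-2*(-1/38)) + 4 = 1*(1/19) + 4 = 1/19 + 4 = 77/19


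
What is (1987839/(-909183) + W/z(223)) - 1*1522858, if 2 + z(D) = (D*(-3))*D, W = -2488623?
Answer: -68852883098473736/45213367529 ≈ -1.5228e+6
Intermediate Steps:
z(D) = -2 - 3*D² (z(D) = -2 + (D*(-3))*D = -2 + (-3*D)*D = -2 - 3*D²)
(1987839/(-909183) + W/z(223)) - 1*1522858 = (1987839/(-909183) - 2488623/(-2 - 3*223²)) - 1*1522858 = (1987839*(-1/909183) - 2488623/(-2 - 3*49729)) - 1522858 = (-662613/303061 - 2488623/(-2 - 149187)) - 1522858 = (-662613/303061 - 2488623/(-149189)) - 1522858 = (-662613/303061 - 2488623*(-1/149189)) - 1522858 = (-662613/303061 + 2488623/149189) - 1522858 = 655350004146/45213367529 - 1522858 = -68852883098473736/45213367529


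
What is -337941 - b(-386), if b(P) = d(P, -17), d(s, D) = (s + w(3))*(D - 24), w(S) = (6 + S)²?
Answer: -350446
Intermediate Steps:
d(s, D) = (-24 + D)*(81 + s) (d(s, D) = (s + (6 + 3)²)*(D - 24) = (s + 9²)*(-24 + D) = (s + 81)*(-24 + D) = (81 + s)*(-24 + D) = (-24 + D)*(81 + s))
b(P) = -3321 - 41*P (b(P) = -1944 - 24*P + 81*(-17) - 17*P = -1944 - 24*P - 1377 - 17*P = -3321 - 41*P)
-337941 - b(-386) = -337941 - (-3321 - 41*(-386)) = -337941 - (-3321 + 15826) = -337941 - 1*12505 = -337941 - 12505 = -350446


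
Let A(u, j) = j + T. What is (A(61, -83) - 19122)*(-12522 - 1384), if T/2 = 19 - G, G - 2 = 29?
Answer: 267398474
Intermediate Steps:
G = 31 (G = 2 + 29 = 31)
T = -24 (T = 2*(19 - 1*31) = 2*(19 - 31) = 2*(-12) = -24)
A(u, j) = -24 + j (A(u, j) = j - 24 = -24 + j)
(A(61, -83) - 19122)*(-12522 - 1384) = ((-24 - 83) - 19122)*(-12522 - 1384) = (-107 - 19122)*(-13906) = -19229*(-13906) = 267398474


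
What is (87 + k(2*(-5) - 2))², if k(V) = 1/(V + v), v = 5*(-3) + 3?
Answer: 4355569/576 ≈ 7561.8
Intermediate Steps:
v = -12 (v = -15 + 3 = -12)
k(V) = 1/(-12 + V) (k(V) = 1/(V - 12) = 1/(-12 + V))
(87 + k(2*(-5) - 2))² = (87 + 1/(-12 + (2*(-5) - 2)))² = (87 + 1/(-12 + (-10 - 2)))² = (87 + 1/(-12 - 12))² = (87 + 1/(-24))² = (87 - 1/24)² = (2087/24)² = 4355569/576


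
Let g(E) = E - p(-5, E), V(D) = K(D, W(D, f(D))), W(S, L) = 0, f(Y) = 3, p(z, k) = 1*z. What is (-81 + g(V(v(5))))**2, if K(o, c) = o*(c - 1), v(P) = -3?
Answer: 5329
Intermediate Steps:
p(z, k) = z
K(o, c) = o*(-1 + c)
V(D) = -D (V(D) = D*(-1 + 0) = D*(-1) = -D)
g(E) = 5 + E (g(E) = E - 1*(-5) = E + 5 = 5 + E)
(-81 + g(V(v(5))))**2 = (-81 + (5 - 1*(-3)))**2 = (-81 + (5 + 3))**2 = (-81 + 8)**2 = (-73)**2 = 5329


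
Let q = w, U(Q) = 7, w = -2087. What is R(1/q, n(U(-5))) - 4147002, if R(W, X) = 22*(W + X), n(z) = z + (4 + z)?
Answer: -8653966744/2087 ≈ -4.1466e+6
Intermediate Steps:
q = -2087
n(z) = 4 + 2*z
R(W, X) = 22*W + 22*X
R(1/q, n(U(-5))) - 4147002 = (22/(-2087) + 22*(4 + 2*7)) - 4147002 = (22*(-1/2087) + 22*(4 + 14)) - 4147002 = (-22/2087 + 22*18) - 4147002 = (-22/2087 + 396) - 4147002 = 826430/2087 - 4147002 = -8653966744/2087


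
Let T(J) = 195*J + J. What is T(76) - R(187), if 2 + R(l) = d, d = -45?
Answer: 14943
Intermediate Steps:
R(l) = -47 (R(l) = -2 - 45 = -47)
T(J) = 196*J
T(76) - R(187) = 196*76 - 1*(-47) = 14896 + 47 = 14943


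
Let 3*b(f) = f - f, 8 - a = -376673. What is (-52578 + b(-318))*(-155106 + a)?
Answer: -11649970350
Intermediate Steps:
a = 376681 (a = 8 - 1*(-376673) = 8 + 376673 = 376681)
b(f) = 0 (b(f) = (f - f)/3 = (⅓)*0 = 0)
(-52578 + b(-318))*(-155106 + a) = (-52578 + 0)*(-155106 + 376681) = -52578*221575 = -11649970350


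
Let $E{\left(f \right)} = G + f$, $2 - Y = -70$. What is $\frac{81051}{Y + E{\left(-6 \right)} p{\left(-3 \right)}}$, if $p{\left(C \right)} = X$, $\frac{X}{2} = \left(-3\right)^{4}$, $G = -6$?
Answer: $- \frac{27017}{624} \approx -43.296$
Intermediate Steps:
$Y = 72$ ($Y = 2 - -70 = 2 + 70 = 72$)
$X = 162$ ($X = 2 \left(-3\right)^{4} = 2 \cdot 81 = 162$)
$E{\left(f \right)} = -6 + f$
$p{\left(C \right)} = 162$
$\frac{81051}{Y + E{\left(-6 \right)} p{\left(-3 \right)}} = \frac{81051}{72 + \left(-6 - 6\right) 162} = \frac{81051}{72 - 1944} = \frac{81051}{-1872} = 81051 \left(- \frac{1}{1872}\right) = - \frac{27017}{624}$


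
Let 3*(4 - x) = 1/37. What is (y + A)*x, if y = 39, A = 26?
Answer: 28795/111 ≈ 259.41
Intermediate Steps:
x = 443/111 (x = 4 - ⅓/37 = 4 - ⅓*1/37 = 4 - 1/111 = 443/111 ≈ 3.9910)
(y + A)*x = (39 + 26)*(443/111) = 65*(443/111) = 28795/111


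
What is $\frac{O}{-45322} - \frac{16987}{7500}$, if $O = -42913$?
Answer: $- \frac{224018657}{169957500} \approx -1.3181$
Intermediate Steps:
$\frac{O}{-45322} - \frac{16987}{7500} = - \frac{42913}{-45322} - \frac{16987}{7500} = \left(-42913\right) \left(- \frac{1}{45322}\right) - \frac{16987}{7500} = \frac{42913}{45322} - \frac{16987}{7500} = - \frac{224018657}{169957500}$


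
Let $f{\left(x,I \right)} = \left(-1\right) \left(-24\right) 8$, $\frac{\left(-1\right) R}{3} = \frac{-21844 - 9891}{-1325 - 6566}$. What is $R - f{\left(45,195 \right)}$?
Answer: $- \frac{1610277}{7891} \approx -204.06$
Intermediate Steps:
$R = - \frac{95205}{7891}$ ($R = - 3 \frac{-21844 - 9891}{-1325 - 6566} = - 3 \left(- \frac{31735}{-7891}\right) = - 3 \left(\left(-31735\right) \left(- \frac{1}{7891}\right)\right) = \left(-3\right) \frac{31735}{7891} = - \frac{95205}{7891} \approx -12.065$)
$f{\left(x,I \right)} = 192$ ($f{\left(x,I \right)} = 24 \cdot 8 = 192$)
$R - f{\left(45,195 \right)} = - \frac{95205}{7891} - 192 = - \frac{1610277}{7891}$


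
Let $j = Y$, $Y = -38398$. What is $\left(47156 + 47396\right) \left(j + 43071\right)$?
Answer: $441841496$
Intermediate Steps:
$j = -38398$
$\left(47156 + 47396\right) \left(j + 43071\right) = \left(47156 + 47396\right) \left(-38398 + 43071\right) = 94552 \cdot 4673 = 441841496$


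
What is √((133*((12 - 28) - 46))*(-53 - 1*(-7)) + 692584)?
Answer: 30*√1191 ≈ 1035.3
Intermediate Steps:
√((133*((12 - 28) - 46))*(-53 - 1*(-7)) + 692584) = √((133*(-16 - 46))*(-53 + 7) + 692584) = √((133*(-62))*(-46) + 692584) = √(-8246*(-46) + 692584) = √(379316 + 692584) = √1071900 = 30*√1191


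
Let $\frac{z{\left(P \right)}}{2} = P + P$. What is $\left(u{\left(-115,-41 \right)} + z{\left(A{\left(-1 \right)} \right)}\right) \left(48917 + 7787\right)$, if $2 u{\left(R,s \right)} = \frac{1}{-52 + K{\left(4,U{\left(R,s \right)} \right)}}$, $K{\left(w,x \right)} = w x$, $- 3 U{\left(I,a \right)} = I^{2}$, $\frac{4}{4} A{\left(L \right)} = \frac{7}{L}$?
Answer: $- \frac{1316214577}{829} \approx -1.5877 \cdot 10^{6}$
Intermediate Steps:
$A{\left(L \right)} = \frac{7}{L}$
$z{\left(P \right)} = 4 P$ ($z{\left(P \right)} = 2 \left(P + P\right) = 2 \cdot 2 P = 4 P$)
$U{\left(I,a \right)} = - \frac{I^{2}}{3}$
$u{\left(R,s \right)} = \frac{1}{2 \left(-52 - \frac{4 R^{2}}{3}\right)}$ ($u{\left(R,s \right)} = \frac{1}{2 \left(-52 + 4 \left(- \frac{R^{2}}{3}\right)\right)} = \frac{1}{2 \left(-52 - \frac{4 R^{2}}{3}\right)}$)
$\left(u{\left(-115,-41 \right)} + z{\left(A{\left(-1 \right)} \right)}\right) \left(48917 + 7787\right) = \left(\frac{3}{8 \left(-39 - \left(-115\right)^{2}\right)} + 4 \frac{7}{-1}\right) \left(48917 + 7787\right) = \left(\frac{3}{8 \left(-39 - 13225\right)} + 4 \cdot 7 \left(-1\right)\right) 56704 = \left(\frac{3}{8 \left(-39 - 13225\right)} + 4 \left(-7\right)\right) 56704 = \left(\frac{3}{8 \left(-13264\right)} - 28\right) 56704 = \left(\frac{3}{8} \left(- \frac{1}{13264}\right) - 28\right) 56704 = \left(- \frac{3}{106112} - 28\right) 56704 = \left(- \frac{2971139}{106112}\right) 56704 = - \frac{1316214577}{829}$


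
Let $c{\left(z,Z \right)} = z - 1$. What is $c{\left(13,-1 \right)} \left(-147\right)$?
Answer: $-1764$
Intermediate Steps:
$c{\left(z,Z \right)} = -1 + z$
$c{\left(13,-1 \right)} \left(-147\right) = \left(-1 + 13\right) \left(-147\right) = 12 \left(-147\right) = -1764$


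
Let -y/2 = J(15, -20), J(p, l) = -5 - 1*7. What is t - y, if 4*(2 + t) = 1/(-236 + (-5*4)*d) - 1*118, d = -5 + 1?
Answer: -34633/624 ≈ -55.502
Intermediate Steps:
d = -4
J(p, l) = -12 (J(p, l) = -5 - 7 = -12)
t = -19657/624 (t = -2 + (1/(-236 - 5*4*(-4)) - 1*118)/4 = -2 + (1/(-236 - 20*(-4)) - 118)/4 = -2 + (1/(-236 + 80) - 118)/4 = -2 + (1/(-156) - 118)/4 = -2 + (-1/156 - 118)/4 = -2 + (¼)*(-18409/156) = -2 - 18409/624 = -19657/624 ≈ -31.502)
y = 24 (y = -2*(-12) = 24)
t - y = -19657/624 - 1*24 = -19657/624 - 24 = -34633/624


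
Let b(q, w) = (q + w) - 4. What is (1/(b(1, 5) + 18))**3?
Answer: 1/8000 ≈ 0.00012500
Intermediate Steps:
b(q, w) = -4 + q + w
(1/(b(1, 5) + 18))**3 = (1/((-4 + 1 + 5) + 18))**3 = (1/(2 + 18))**3 = (1/20)**3 = 1/8000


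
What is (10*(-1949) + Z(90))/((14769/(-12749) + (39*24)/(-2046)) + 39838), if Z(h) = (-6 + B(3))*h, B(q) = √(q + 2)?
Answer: -7916236570/15744095879 + 35569710*√5/15744095879 ≈ -0.49776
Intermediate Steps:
B(q) = √(2 + q)
Z(h) = h*(-6 + √5) (Z(h) = (-6 + √(2 + 3))*h = (-6 + √5)*h = h*(-6 + √5))
(10*(-1949) + Z(90))/((14769/(-12749) + (39*24)/(-2046)) + 39838) = (10*(-1949) + 90*(-6 + √5))/((14769/(-12749) + (39*24)/(-2046)) + 39838) = (-19490 + (-540 + 90*√5))/((14769*(-1/12749) + 936*(-1/2046)) + 39838) = (-20030 + 90*√5)/((-14769/12749 - 156/341) + 39838) = (-20030 + 90*√5)/(-638643/395219 + 39838) = (-20030 + 90*√5)/(15744095879/395219) = (-20030 + 90*√5)*(395219/15744095879) = -7916236570/15744095879 + 35569710*√5/15744095879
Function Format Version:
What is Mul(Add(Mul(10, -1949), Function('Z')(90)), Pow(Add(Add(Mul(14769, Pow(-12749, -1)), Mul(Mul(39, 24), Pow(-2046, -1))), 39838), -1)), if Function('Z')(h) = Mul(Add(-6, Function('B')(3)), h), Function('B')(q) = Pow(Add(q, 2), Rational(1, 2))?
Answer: Add(Rational(-7916236570, 15744095879), Mul(Rational(35569710, 15744095879), Pow(5, Rational(1, 2)))) ≈ -0.49776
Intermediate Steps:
Function('B')(q) = Pow(Add(2, q), Rational(1, 2))
Function('Z')(h) = Mul(h, Add(-6, Pow(5, Rational(1, 2)))) (Function('Z')(h) = Mul(Add(-6, Pow(Add(2, 3), Rational(1, 2))), h) = Mul(Add(-6, Pow(5, Rational(1, 2))), h) = Mul(h, Add(-6, Pow(5, Rational(1, 2)))))
Mul(Add(Mul(10, -1949), Function('Z')(90)), Pow(Add(Add(Mul(14769, Pow(-12749, -1)), Mul(Mul(39, 24), Pow(-2046, -1))), 39838), -1)) = Mul(Add(Mul(10, -1949), Mul(90, Add(-6, Pow(5, Rational(1, 2))))), Pow(Add(Add(Mul(14769, Pow(-12749, -1)), Mul(Mul(39, 24), Pow(-2046, -1))), 39838), -1)) = Mul(Add(-19490, Add(-540, Mul(90, Pow(5, Rational(1, 2))))), Pow(Add(Add(Mul(14769, Rational(-1, 12749)), Mul(936, Rational(-1, 2046))), 39838), -1)) = Mul(Add(-20030, Mul(90, Pow(5, Rational(1, 2)))), Pow(Add(Add(Rational(-14769, 12749), Rational(-156, 341)), 39838), -1)) = Mul(Add(-20030, Mul(90, Pow(5, Rational(1, 2)))), Pow(Add(Rational(-638643, 395219), 39838), -1)) = Mul(Add(-20030, Mul(90, Pow(5, Rational(1, 2)))), Pow(Rational(15744095879, 395219), -1)) = Mul(Add(-20030, Mul(90, Pow(5, Rational(1, 2)))), Rational(395219, 15744095879)) = Add(Rational(-7916236570, 15744095879), Mul(Rational(35569710, 15744095879), Pow(5, Rational(1, 2))))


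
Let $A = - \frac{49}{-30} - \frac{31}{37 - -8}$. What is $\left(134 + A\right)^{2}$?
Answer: $\frac{5900041}{324} \approx 18210.0$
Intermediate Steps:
$A = \frac{17}{18}$ ($A = \left(-49\right) \left(- \frac{1}{30}\right) - \frac{31}{37 + 8} = \frac{49}{30} - \frac{31}{45} = \frac{17}{18} \approx 0.94444$)
$\left(134 + A\right)^{2} = \left(134 + \frac{17}{18}\right)^{2} = \left(\frac{2429}{18}\right)^{2} = \frac{5900041}{324}$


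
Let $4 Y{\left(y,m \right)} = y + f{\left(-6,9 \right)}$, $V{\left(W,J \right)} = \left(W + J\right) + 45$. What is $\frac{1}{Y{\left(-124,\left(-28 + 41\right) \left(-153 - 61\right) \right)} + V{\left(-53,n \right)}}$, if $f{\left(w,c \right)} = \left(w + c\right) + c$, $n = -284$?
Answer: $- \frac{1}{320} \approx -0.003125$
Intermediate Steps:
$f{\left(w,c \right)} = w + 2 c$ ($f{\left(w,c \right)} = \left(c + w\right) + c = w + 2 c$)
$V{\left(W,J \right)} = 45 + J + W$ ($V{\left(W,J \right)} = \left(J + W\right) + 45 = 45 + J + W$)
$Y{\left(y,m \right)} = 3 + \frac{y}{4}$ ($Y{\left(y,m \right)} = \frac{y + \left(-6 + 2 \cdot 9\right)}{4} = \frac{y + \left(-6 + 18\right)}{4} = \frac{y + 12}{4} = \frac{12 + y}{4} = 3 + \frac{y}{4}$)
$\frac{1}{Y{\left(-124,\left(-28 + 41\right) \left(-153 - 61\right) \right)} + V{\left(-53,n \right)}} = \frac{1}{\left(3 + \frac{1}{4} \left(-124\right)\right) - 292} = \frac{1}{\left(3 - 31\right) - 292} = \frac{1}{-28 - 292} = \frac{1}{-320} = - \frac{1}{320}$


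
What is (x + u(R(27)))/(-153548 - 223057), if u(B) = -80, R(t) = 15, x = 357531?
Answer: -357451/376605 ≈ -0.94914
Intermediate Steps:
(x + u(R(27)))/(-153548 - 223057) = (357531 - 80)/(-153548 - 223057) = 357451/(-376605) = 357451*(-1/376605) = -357451/376605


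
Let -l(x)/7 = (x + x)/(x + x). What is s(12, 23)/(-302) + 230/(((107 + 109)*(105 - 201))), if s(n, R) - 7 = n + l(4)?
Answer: -79573/1565568 ≈ -0.050827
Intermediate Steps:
l(x) = -7 (l(x) = -7*(x + x)/(x + x) = -7*2*x/(2*x) = -7*2*x*1/(2*x) = -7*1 = -7)
s(n, R) = n (s(n, R) = 7 + (n - 7) = 7 + (-7 + n) = n)
s(12, 23)/(-302) + 230/(((107 + 109)*(105 - 201))) = 12/(-302) + 230/(((107 + 109)*(105 - 201))) = 12*(-1/302) + 230/((216*(-96))) = -6/151 + 230/(-20736) = -6/151 + 230*(-1/20736) = -6/151 - 115/10368 = -79573/1565568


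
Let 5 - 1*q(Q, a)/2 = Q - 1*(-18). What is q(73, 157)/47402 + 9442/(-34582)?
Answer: -113379447/409813991 ≈ -0.27666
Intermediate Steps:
q(Q, a) = -26 - 2*Q (q(Q, a) = 10 - 2*(Q - 1*(-18)) = 10 - 2*(Q + 18) = 10 - 2*(18 + Q) = 10 + (-36 - 2*Q) = -26 - 2*Q)
q(73, 157)/47402 + 9442/(-34582) = (-26 - 2*73)/47402 + 9442/(-34582) = (-26 - 146)*(1/47402) + 9442*(-1/34582) = -172*1/47402 - 4721/17291 = -86/23701 - 4721/17291 = -113379447/409813991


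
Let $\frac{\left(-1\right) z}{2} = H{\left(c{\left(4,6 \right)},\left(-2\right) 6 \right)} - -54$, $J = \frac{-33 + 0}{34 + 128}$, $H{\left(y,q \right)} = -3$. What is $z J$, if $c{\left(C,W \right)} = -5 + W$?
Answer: $\frac{187}{9} \approx 20.778$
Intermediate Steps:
$J = - \frac{11}{54}$ ($J = - \frac{33}{162} = \left(-33\right) \frac{1}{162} = - \frac{11}{54} \approx -0.2037$)
$z = -102$ ($z = - 2 \left(-3 - -54\right) = - 2 \left(-3 + 54\right) = \left(-2\right) 51 = -102$)
$z J = \left(-102\right) \left(- \frac{11}{54}\right) = \frac{187}{9}$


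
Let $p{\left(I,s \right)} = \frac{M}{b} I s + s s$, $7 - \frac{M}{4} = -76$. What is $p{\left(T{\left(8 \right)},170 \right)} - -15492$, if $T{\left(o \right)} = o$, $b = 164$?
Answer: $\frac{1932952}{41} \approx 47145.0$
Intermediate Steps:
$M = 332$ ($M = 28 - -304 = 28 + 304 = 332$)
$p{\left(I,s \right)} = s^{2} + \frac{83 I s}{41}$ ($p{\left(I,s \right)} = \frac{332}{164} I s + s s = 332 \cdot \frac{1}{164} I s + s^{2} = \frac{83 I}{41} s + s^{2} = \frac{83 I s}{41} + s^{2} = s^{2} + \frac{83 I s}{41}$)
$p{\left(T{\left(8 \right)},170 \right)} - -15492 = \frac{1}{41} \cdot 170 \left(41 \cdot 170 + 83 \cdot 8\right) - -15492 = \frac{1}{41} \cdot 170 \left(6970 + 664\right) + 15492 = \frac{1}{41} \cdot 170 \cdot 7634 + 15492 = \frac{1297780}{41} + 15492 = \frac{1932952}{41}$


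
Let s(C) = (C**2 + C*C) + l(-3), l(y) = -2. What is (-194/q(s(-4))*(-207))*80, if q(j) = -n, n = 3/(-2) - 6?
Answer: 428352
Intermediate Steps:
n = -15/2 (n = 3*(-1/2) - 6 = -3/2 - 6 = -15/2 ≈ -7.5000)
s(C) = -2 + 2*C**2 (s(C) = (C**2 + C*C) - 2 = (C**2 + C**2) - 2 = 2*C**2 - 2 = -2 + 2*C**2)
q(j) = 15/2 (q(j) = -1*(-15/2) = 15/2)
(-194/q(s(-4))*(-207))*80 = (-194/15/2*(-207))*80 = (-194*2/15*(-207))*80 = -388/15*(-207)*80 = (26772/5)*80 = 428352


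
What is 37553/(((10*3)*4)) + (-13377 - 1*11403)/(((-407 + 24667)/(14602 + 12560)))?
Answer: -3992894371/145560 ≈ -27431.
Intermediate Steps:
37553/(((10*3)*4)) + (-13377 - 1*11403)/(((-407 + 24667)/(14602 + 12560))) = 37553/((30*4)) + (-13377 - 11403)/((24260/27162)) = 37553/120 - 24780/(24260*(1/27162)) = 37553*(1/120) - 24780/12130/13581 = 37553/120 - 24780*13581/12130 = 37553/120 - 33653718/1213 = -3992894371/145560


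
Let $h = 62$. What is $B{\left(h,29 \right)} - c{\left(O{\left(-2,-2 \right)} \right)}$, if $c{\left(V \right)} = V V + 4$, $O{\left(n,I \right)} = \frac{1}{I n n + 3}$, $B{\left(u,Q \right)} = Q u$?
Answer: $\frac{44849}{25} \approx 1794.0$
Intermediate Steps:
$O{\left(n,I \right)} = \frac{1}{3 + I n^{2}}$ ($O{\left(n,I \right)} = \frac{1}{I n^{2} + 3} = \frac{1}{3 + I n^{2}}$)
$c{\left(V \right)} = 4 + V^{2}$ ($c{\left(V \right)} = V^{2} + 4 = 4 + V^{2}$)
$B{\left(h,29 \right)} - c{\left(O{\left(-2,-2 \right)} \right)} = 29 \cdot 62 - \left(4 + \left(\frac{1}{3 - 2 \left(-2\right)^{2}}\right)^{2}\right) = 1798 - \left(4 + \left(\frac{1}{3 - 8}\right)^{2}\right) = 1798 - \left(4 + \left(\frac{1}{-5}\right)^{2}\right) = 1798 - \left(4 + \left(- \frac{1}{5}\right)^{2}\right) = 1798 - \left(4 + \frac{1}{25}\right) = 1798 - \frac{101}{25} = \frac{44849}{25}$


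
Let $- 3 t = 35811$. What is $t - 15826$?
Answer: $-27763$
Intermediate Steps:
$t = -11937$ ($t = \left(- \frac{1}{3}\right) 35811 = -11937$)
$t - 15826 = -11937 - 15826 = -27763$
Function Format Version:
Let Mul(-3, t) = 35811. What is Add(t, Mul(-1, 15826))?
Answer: -27763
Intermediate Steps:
t = -11937 (t = Mul(Rational(-1, 3), 35811) = -11937)
Add(t, Mul(-1, 15826)) = Add(-11937, Mul(-1, 15826)) = Add(-11937, -15826) = -27763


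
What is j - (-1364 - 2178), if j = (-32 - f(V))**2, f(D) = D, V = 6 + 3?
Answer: 5223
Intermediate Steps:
V = 9
j = 1681 (j = (-32 - 1*9)**2 = (-32 - 9)**2 = (-41)**2 = 1681)
j - (-1364 - 2178) = 1681 - (-1364 - 2178) = 1681 - 1*(-3542) = 1681 + 3542 = 5223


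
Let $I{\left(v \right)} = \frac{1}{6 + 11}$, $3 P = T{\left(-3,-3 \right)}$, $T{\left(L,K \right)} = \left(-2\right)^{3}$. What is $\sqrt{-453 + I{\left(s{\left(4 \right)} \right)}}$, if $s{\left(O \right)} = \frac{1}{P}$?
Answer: $\frac{10 i \sqrt{1309}}{17} \approx 21.282 i$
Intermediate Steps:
$T{\left(L,K \right)} = -8$
$P = - \frac{8}{3}$ ($P = \frac{1}{3} \left(-8\right) = - \frac{8}{3} \approx -2.6667$)
$s{\left(O \right)} = - \frac{3}{8}$ ($s{\left(O \right)} = \frac{1}{- \frac{8}{3}} = - \frac{3}{8}$)
$I{\left(v \right)} = \frac{1}{17}$
$\sqrt{-453 + I{\left(s{\left(4 \right)} \right)}} = \sqrt{-453 + \frac{1}{17}} = \sqrt{- \frac{7700}{17}} = \frac{10 i \sqrt{1309}}{17}$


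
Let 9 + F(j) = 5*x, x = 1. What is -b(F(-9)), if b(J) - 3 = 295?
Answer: -298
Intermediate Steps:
F(j) = -4 (F(j) = -9 + 5*1 = -9 + 5 = -4)
b(J) = 298 (b(J) = 3 + 295 = 298)
-b(F(-9)) = -1*298 = -298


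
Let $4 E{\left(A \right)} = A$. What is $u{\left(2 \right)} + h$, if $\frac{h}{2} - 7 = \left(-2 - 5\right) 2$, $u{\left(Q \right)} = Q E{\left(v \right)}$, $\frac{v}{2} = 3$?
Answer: $-11$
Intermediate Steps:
$v = 6$ ($v = 2 \cdot 3 = 6$)
$E{\left(A \right)} = \frac{A}{4}$
$u{\left(Q \right)} = \frac{3 Q}{2}$ ($u{\left(Q \right)} = Q \frac{1}{4} \cdot 6 = Q \frac{3}{2} = \frac{3 Q}{2}$)
$h = -14$ ($h = 14 + 2 \left(-2 - 5\right) 2 = 14 + 2 \left(\left(-7\right) 2\right) = 14 + 2 \left(-14\right) = 14 - 28 = -14$)
$u{\left(2 \right)} + h = \frac{3}{2} \cdot 2 - 14 = 3 - 14 = -11$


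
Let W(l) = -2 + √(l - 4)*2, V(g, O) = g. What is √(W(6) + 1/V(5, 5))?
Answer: √(-45 + 50*√2)/5 ≈ 1.0141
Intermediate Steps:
W(l) = -2 + 2*√(-4 + l) (W(l) = -2 + √(-4 + l)*2 = -2 + 2*√(-4 + l))
√(W(6) + 1/V(5, 5)) = √((-2 + 2*√(-4 + 6)) + 1/5) = √((-2 + 2*√2) + ⅕) = √(-9/5 + 2*√2)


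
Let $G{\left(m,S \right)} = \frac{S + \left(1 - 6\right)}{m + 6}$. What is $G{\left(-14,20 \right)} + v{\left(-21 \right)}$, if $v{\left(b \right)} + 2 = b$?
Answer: $- \frac{199}{8} \approx -24.875$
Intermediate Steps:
$v{\left(b \right)} = -2 + b$
$G{\left(m,S \right)} = \frac{-5 + S}{6 + m}$ ($G{\left(m,S \right)} = \frac{S + \left(1 - 6\right)}{6 + m} = \frac{S - 5}{6 + m} = \frac{-5 + S}{6 + m}$)
$G{\left(-14,20 \right)} + v{\left(-21 \right)} = \frac{-5 + 20}{6 - 14} - 23 = \frac{1}{-8} \cdot 15 - 23 = \left(- \frac{1}{8}\right) 15 - 23 = - \frac{15}{8} - 23 = - \frac{199}{8}$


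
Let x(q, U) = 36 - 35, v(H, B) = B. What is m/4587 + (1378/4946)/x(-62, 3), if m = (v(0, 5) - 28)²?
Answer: 4468660/11343651 ≈ 0.39393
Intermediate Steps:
x(q, U) = 1
m = 529 (m = (5 - 28)² = (-23)² = 529)
m/4587 + (1378/4946)/x(-62, 3) = 529/4587 + (1378/4946)/1 = 529*(1/4587) + (1378*(1/4946))*1 = 529/4587 + (689/2473)*1 = 529/4587 + 689/2473 = 4468660/11343651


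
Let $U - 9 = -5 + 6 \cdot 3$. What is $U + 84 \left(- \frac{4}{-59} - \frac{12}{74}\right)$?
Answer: $\frac{30722}{2183} \approx 14.073$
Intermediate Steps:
$U = 22$ ($U = 9 + \left(-5 + 6 \cdot 3\right) = 9 + \left(-5 + 18\right) = 9 + 13 = 22$)
$U + 84 \left(- \frac{4}{-59} - \frac{12}{74}\right) = 22 + 84 \left(- \frac{4}{-59} - \frac{12}{74}\right) = 22 + 84 \left(\left(-4\right) \left(- \frac{1}{59}\right) - \frac{6}{37}\right) = 22 + 84 \left(\frac{4}{59} - \frac{6}{37}\right) = 22 + 84 \left(- \frac{206}{2183}\right) = 22 - \frac{17304}{2183} = \frac{30722}{2183}$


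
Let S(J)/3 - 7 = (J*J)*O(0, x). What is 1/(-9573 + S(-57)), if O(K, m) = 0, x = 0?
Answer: -1/9552 ≈ -0.00010469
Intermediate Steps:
S(J) = 21 (S(J) = 21 + 3*((J*J)*0) = 21 + 3*(J²*0) = 21 + 3*0 = 21 + 0 = 21)
1/(-9573 + S(-57)) = 1/(-9573 + 21) = 1/(-9552) = -1/9552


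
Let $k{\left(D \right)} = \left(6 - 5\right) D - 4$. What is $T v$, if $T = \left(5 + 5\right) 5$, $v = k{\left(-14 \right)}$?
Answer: $-900$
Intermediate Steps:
$k{\left(D \right)} = -4 + D$ ($k{\left(D \right)} = \left(6 - 5\right) D - 4 = 1 D - 4 = D - 4 = -4 + D$)
$v = -18$ ($v = -4 - 14 = -18$)
$T = 50$ ($T = 10 \cdot 5 = 50$)
$T v = 50 \left(-18\right) = -900$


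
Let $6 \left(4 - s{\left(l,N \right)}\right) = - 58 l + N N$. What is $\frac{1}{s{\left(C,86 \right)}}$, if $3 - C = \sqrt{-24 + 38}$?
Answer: $- \frac{10797}{12941027} + \frac{87 \sqrt{14}}{12941027} \approx -0.00080917$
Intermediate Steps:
$C = 3 - \sqrt{14}$ ($C = 3 - \sqrt{-24 + 38} = 3 - \sqrt{14} \approx -0.74166$)
$s{\left(l,N \right)} = 4 - \frac{N^{2}}{6} + \frac{29 l}{3}$ ($s{\left(l,N \right)} = 4 - \frac{- 58 l + N N}{6} = 4 - \frac{- 58 l + N^{2}}{6} = 4 - \frac{N^{2} - 58 l}{6} = 4 - \left(- \frac{29 l}{3} + \frac{N^{2}}{6}\right) = 4 - \frac{N^{2}}{6} + \frac{29 l}{3}$)
$\frac{1}{s{\left(C,86 \right)}} = \frac{1}{4 - \frac{86^{2}}{6} + \frac{29 \left(3 - \sqrt{14}\right)}{3}} = \frac{1}{4 - \frac{3698}{3} + \left(29 - \frac{29 \sqrt{14}}{3}\right)} = \frac{1}{- \frac{3599}{3} - \frac{29 \sqrt{14}}{3}}$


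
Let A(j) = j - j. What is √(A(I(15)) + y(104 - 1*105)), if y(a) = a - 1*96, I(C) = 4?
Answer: I*√97 ≈ 9.8489*I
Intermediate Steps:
A(j) = 0
y(a) = -96 + a (y(a) = a - 96 = -96 + a)
√(A(I(15)) + y(104 - 1*105)) = √(0 + (-96 + (104 - 1*105))) = √(0 + (-96 + (104 - 105))) = √(0 + (-96 - 1)) = √(0 - 97) = √(-97) = I*√97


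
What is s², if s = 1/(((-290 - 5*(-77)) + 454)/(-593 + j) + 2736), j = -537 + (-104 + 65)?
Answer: 1366561/10226148687225 ≈ 1.3363e-7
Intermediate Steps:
j = -576 (j = -537 - 39 = -576)
s = 1169/3197835 (s = 1/(((-290 - 5*(-77)) + 454)/(-593 - 576) + 2736) = 1/(((-290 + 385) + 454)/(-1169) + 2736) = 1/((95 + 454)*(-1/1169) + 2736) = 1/(549*(-1/1169) + 2736) = 1/(-549/1169 + 2736) = 1/(3197835/1169) = 1169/3197835 ≈ 0.00036556)
s² = (1169/3197835)² = 1366561/10226148687225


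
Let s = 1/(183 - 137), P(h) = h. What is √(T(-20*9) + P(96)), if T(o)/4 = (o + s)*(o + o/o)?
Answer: √68220070/23 ≈ 359.11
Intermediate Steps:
s = 1/46 ≈ 0.021739
T(o) = 4*(1 + o)*(1/46 + o) (T(o) = 4*((o + 1/46)*(o + o/o)) = 4*((1/46 + o)*(o + 1)) = 4*((1/46 + o)*(1 + o)) = 4*((1 + o)*(1/46 + o)) = 4*(1 + o)*(1/46 + o))
√(T(-20*9) + P(96)) = √((2/23 + 4*(-20*9)² + 94*(-20*9)/23) + 96) = √((2/23 + 4*(-180)² + (94/23)*(-180)) + 96) = √((2/23 + 4*32400 - 16920/23) + 96) = √((2/23 + 129600 - 16920/23) + 96) = √(2963882/23 + 96) = √(2966090/23) = √68220070/23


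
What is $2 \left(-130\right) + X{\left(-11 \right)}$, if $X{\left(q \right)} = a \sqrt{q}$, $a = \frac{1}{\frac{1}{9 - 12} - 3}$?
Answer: $-260 - \frac{3 i \sqrt{11}}{10} \approx -260.0 - 0.99499 i$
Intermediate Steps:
$a = - \frac{3}{10}$ ($a = \frac{1}{\frac{1}{-3} - 3} = \frac{1}{- \frac{1}{3} - 3} = \frac{1}{- \frac{10}{3}} = - \frac{3}{10} \approx -0.3$)
$X{\left(q \right)} = - \frac{3 \sqrt{q}}{10}$
$2 \left(-130\right) + X{\left(-11 \right)} = 2 \left(-130\right) - \frac{3 \sqrt{-11}}{10} = -260 - \frac{3 i \sqrt{11}}{10}$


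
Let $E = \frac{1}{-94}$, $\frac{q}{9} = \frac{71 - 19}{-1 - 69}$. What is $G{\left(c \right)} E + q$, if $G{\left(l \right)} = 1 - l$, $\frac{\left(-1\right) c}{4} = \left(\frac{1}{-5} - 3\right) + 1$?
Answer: $- \frac{21723}{3290} \approx -6.6027$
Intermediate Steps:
$c = \frac{44}{5}$ ($c = - 4 \left(\left(\frac{1}{-5} - 3\right) + 1\right) = - 4 \left(\left(- \frac{1}{5} - 3\right) + 1\right) = - 4 \left(- \frac{16}{5} + 1\right) = \left(-4\right) \left(- \frac{11}{5}\right) = \frac{44}{5} \approx 8.8$)
$q = - \frac{234}{35}$ ($q = 9 \frac{71 - 19}{-1 - 69} = 9 \frac{52}{-70} = 9 \cdot 52 \left(- \frac{1}{70}\right) = 9 \left(- \frac{26}{35}\right) = - \frac{234}{35} \approx -6.6857$)
$E = - \frac{1}{94} \approx -0.010638$
$G{\left(c \right)} E + q = \left(1 - \frac{44}{5}\right) \left(- \frac{1}{94}\right) - \frac{234}{35} = \left(- \frac{39}{5}\right) \left(- \frac{1}{94}\right) - \frac{234}{35} = \frac{39}{470} - \frac{234}{35} = - \frac{21723}{3290}$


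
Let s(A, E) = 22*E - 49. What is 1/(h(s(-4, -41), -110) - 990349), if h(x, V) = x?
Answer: -1/991300 ≈ -1.0088e-6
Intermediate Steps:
s(A, E) = -49 + 22*E
1/(h(s(-4, -41), -110) - 990349) = 1/((-49 + 22*(-41)) - 990349) = 1/((-49 - 902) - 990349) = 1/(-951 - 990349) = 1/(-991300) = -1/991300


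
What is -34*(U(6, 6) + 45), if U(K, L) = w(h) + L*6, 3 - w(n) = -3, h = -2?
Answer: -2958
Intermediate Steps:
w(n) = 6 (w(n) = 3 - 1*(-3) = 3 + 3 = 6)
U(K, L) = 6 + 6*L (U(K, L) = 6 + L*6 = 6 + 6*L)
-34*(U(6, 6) + 45) = -34*((6 + 6*6) + 45) = -34*((6 + 36) + 45) = -34*(42 + 45) = -34*87 = -2958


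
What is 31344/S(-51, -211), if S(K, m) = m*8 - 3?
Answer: -31344/1691 ≈ -18.536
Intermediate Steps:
S(K, m) = -3 + 8*m (S(K, m) = 8*m - 3 = -3 + 8*m)
31344/S(-51, -211) = 31344/(-3 + 8*(-211)) = 31344/(-3 - 1688) = 31344/(-1691) = 31344*(-1/1691) = -31344/1691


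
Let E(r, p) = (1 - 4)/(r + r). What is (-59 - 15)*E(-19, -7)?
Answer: -111/19 ≈ -5.8421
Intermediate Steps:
E(r, p) = -3/(2*r) (E(r, p) = -3*1/(2*r) = -3/(2*r))
(-59 - 15)*E(-19, -7) = (-59 - 15)*(-3/2/(-19)) = -(-111)*(-1)/19 = -74*3/38 = -111/19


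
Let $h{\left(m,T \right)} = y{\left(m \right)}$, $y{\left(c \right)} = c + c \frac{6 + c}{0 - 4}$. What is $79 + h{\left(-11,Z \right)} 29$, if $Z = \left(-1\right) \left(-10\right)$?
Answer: $- \frac{2555}{4} \approx -638.75$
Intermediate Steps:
$Z = 10$
$y{\left(c \right)} = c + c \left(- \frac{3}{2} - \frac{c}{4}\right)$ ($y{\left(c \right)} = c + c \frac{6 + c}{-4} = c + c \left(6 + c\right) \left(- \frac{1}{4}\right) = c + c \left(- \frac{3}{2} - \frac{c}{4}\right)$)
$h{\left(m,T \right)} = - \frac{m \left(2 + m\right)}{4}$
$79 + h{\left(-11,Z \right)} 29 = 79 + \left(- \frac{1}{4}\right) \left(-11\right) \left(2 - 11\right) 29 = 79 + \left(- \frac{1}{4}\right) \left(-11\right) \left(-9\right) 29 = 79 - \frac{2871}{4} = - \frac{2555}{4}$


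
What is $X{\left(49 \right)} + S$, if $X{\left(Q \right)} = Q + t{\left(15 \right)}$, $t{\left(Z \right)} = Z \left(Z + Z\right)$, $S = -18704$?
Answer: $-18205$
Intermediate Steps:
$t{\left(Z \right)} = 2 Z^{2}$ ($t{\left(Z \right)} = Z 2 Z = 2 Z^{2}$)
$X{\left(Q \right)} = 450 + Q$ ($X{\left(Q \right)} = Q + 2 \cdot 15^{2} = Q + 2 \cdot 225 = Q + 450 = 450 + Q$)
$X{\left(49 \right)} + S = \left(450 + 49\right) - 18704 = 499 - 18704 = -18205$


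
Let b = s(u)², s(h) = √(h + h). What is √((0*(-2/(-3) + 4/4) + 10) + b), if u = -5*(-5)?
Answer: 2*√15 ≈ 7.7460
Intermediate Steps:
u = 25
s(h) = √2*√h (s(h) = √(2*h) = √2*√h)
b = 50 (b = (√2*√25)² = (√2*5)² = (5*√2)² = 50)
√((0*(-2/(-3) + 4/4) + 10) + b) = √((0*(-2/(-3) + 4/4) + 10) + 50) = √((0*(-2*(-⅓) + 4*(¼)) + 10) + 50) = √((0*(⅔ + 1) + 10) + 50) = √((0*(5/3) + 10) + 50) = √((0 + 10) + 50) = √(10 + 50) = √60 = 2*√15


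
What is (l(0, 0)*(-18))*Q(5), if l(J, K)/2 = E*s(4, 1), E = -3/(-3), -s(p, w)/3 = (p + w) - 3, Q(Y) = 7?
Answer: 1512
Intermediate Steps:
s(p, w) = 9 - 3*p - 3*w (s(p, w) = -3*((p + w) - 3) = -3*(-3 + p + w) = 9 - 3*p - 3*w)
E = 1 (E = -3*(-1/3) = 1)
l(J, K) = -12 (l(J, K) = 2*(1*(9 - 3*4 - 3*1)) = 2*(1*(9 - 12 - 3)) = 2*(1*(-6)) = 2*(-6) = -12)
(l(0, 0)*(-18))*Q(5) = -12*(-18)*7 = 216*7 = 1512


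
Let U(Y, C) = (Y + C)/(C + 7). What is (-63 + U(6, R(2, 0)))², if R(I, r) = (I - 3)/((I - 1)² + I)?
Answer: 1545049/400 ≈ 3862.6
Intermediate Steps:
R(I, r) = (-3 + I)/(I + (-1 + I)²) (R(I, r) = (-3 + I)/((-1 + I)² + I) = (-3 + I)/(I + (-1 + I)²))
U(Y, C) = (C + Y)/(7 + C)
(-63 + U(6, R(2, 0)))² = (-63 + ((-3 + 2)/(2 + (-1 + 2)²) + 6)/(7 + (-3 + 2)/(2 + (-1 + 2)²)))² = (-63 + (-1/(2 + 1²) + 6)/(7 - 1/(2 + 1²)))² = (-63 + (-1/(2 + 1) + 6)/(7 - 1/(2 + 1)))² = (-63 + (-1/3 + 6)/(7 - 1/3))² = (-63 + ((⅓)*(-1) + 6)/(7 + (⅓)*(-1)))² = (-63 + (-⅓ + 6)/(7 - ⅓))² = (-63 + (17/3)/(20/3))² = (-63 + (3/20)*(17/3))² = (-63 + 17/20)² = (-1243/20)² = 1545049/400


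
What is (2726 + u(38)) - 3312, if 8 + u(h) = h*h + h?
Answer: 888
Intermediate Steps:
u(h) = -8 + h + h² (u(h) = -8 + (h*h + h) = -8 + (h² + h) = -8 + (h + h²) = -8 + h + h²)
(2726 + u(38)) - 3312 = (2726 + (-8 + 38 + 38²)) - 3312 = (2726 + (-8 + 38 + 1444)) - 3312 = (2726 + 1474) - 3312 = 4200 - 3312 = 888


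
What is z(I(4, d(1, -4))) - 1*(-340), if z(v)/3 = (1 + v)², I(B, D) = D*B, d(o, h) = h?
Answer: 1015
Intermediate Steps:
I(B, D) = B*D
z(v) = 3*(1 + v)²
z(I(4, d(1, -4))) - 1*(-340) = 3*(1 + 4*(-4))² - 1*(-340) = 3*(1 - 16)² + 340 = 3*(-15)² + 340 = 3*225 + 340 = 675 + 340 = 1015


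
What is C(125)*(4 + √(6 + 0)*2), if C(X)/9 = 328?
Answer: 11808 + 5904*√6 ≈ 26270.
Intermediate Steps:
C(X) = 2952 (C(X) = 9*328 = 2952)
C(125)*(4 + √(6 + 0)*2) = 2952*(4 + √(6 + 0)*2) = 2952*(4 + √6*2) = 2952*(4 + 2*√6) = 11808 + 5904*√6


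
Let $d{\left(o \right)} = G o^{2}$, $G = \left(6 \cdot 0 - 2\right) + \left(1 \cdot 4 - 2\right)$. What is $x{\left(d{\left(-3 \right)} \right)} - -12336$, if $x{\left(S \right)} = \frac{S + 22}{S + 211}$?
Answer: $\frac{2602918}{211} \approx 12336.0$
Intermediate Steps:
$G = 0$ ($G = \left(0 - 2\right) + \left(4 - 2\right) = -2 + 2 = 0$)
$d{\left(o \right)} = 0$ ($d{\left(o \right)} = 0 o^{2} = 0$)
$x{\left(S \right)} = \frac{22 + S}{211 + S}$
$x{\left(d{\left(-3 \right)} \right)} - -12336 = \frac{22 + 0}{211 + 0} - -12336 = \frac{1}{211} \cdot 22 + 12336 = \frac{22}{211} + 12336 = \frac{2602918}{211}$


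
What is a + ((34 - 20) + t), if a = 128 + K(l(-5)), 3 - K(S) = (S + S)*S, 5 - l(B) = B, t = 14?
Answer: -41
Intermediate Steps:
l(B) = 5 - B
K(S) = 3 - 2*S² (K(S) = 3 - (S + S)*S = 3 - 2*S*S = 3 - 2*S²)
a = -69 (a = 128 + (3 - 2*(5 - 1*(-5))²) = 128 + (3 - 2*(5 + 5)²) = 128 + (3 - 2*10²) = 128 + (3 - 2*100) = 128 + (3 - 200) = 128 - 197 = -69)
a + ((34 - 20) + t) = -69 + ((34 - 20) + 14) = -69 + (14 + 14) = -69 + 28 = -41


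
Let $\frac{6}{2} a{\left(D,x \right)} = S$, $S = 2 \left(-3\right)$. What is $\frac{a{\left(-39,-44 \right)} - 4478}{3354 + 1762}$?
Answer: $- \frac{1120}{1279} \approx -0.87568$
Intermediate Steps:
$S = -6$
$a{\left(D,x \right)} = -2$ ($a{\left(D,x \right)} = \frac{1}{3} \left(-6\right) = -2$)
$\frac{a{\left(-39,-44 \right)} - 4478}{3354 + 1762} = \frac{-2 - 4478}{3354 + 1762} = - \frac{4480}{5116} = \left(-4480\right) \frac{1}{5116} = - \frac{1120}{1279}$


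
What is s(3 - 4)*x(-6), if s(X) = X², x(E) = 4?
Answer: 4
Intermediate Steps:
s(3 - 4)*x(-6) = (3 - 4)²*4 = (-1)²*4 = 1*4 = 4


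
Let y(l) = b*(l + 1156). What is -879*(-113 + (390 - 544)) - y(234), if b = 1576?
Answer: -1955947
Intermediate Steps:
y(l) = 1821856 + 1576*l (y(l) = 1576*(l + 1156) = 1576*(1156 + l) = 1821856 + 1576*l)
-879*(-113 + (390 - 544)) - y(234) = -879*(-113 + (390 - 544)) - (1821856 + 1576*234) = -879*(-113 - 154) - (1821856 + 368784) = -879*(-267) - 1*2190640 = 234693 - 2190640 = -1955947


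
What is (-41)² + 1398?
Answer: 3079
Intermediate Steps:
(-41)² + 1398 = 1681 + 1398 = 3079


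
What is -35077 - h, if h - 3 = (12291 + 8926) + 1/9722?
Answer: -547319435/9722 ≈ -56297.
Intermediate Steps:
h = 206300841/9722 (h = 3 + ((12291 + 8926) + 1/9722) = 3 + (21217 + 1/9722) = 3 + 206271675/9722 = 206300841/9722 ≈ 21220.)
-35077 - h = -35077 - 1*206300841/9722 = -35077 - 206300841/9722 = -547319435/9722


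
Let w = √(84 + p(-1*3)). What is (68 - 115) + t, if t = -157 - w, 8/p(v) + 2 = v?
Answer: -204 - 2*√515/5 ≈ -213.08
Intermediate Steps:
p(v) = 8/(-2 + v)
w = 2*√515/5 (w = √(84 + 8/(-2 - 1*3)) = √(84 + 8/(-2 - 3)) = √(84 + 8/(-5)) = √(84 + 8*(-⅕)) = √(84 - 8/5) = √(412/5) = 2*√515/5 ≈ 9.0774)
t = -157 - 2*√515/5 ≈ -166.08
(68 - 115) + t = (68 - 115) + (-157 - 2*√515/5) = -47 + (-157 - 2*√515/5) = -204 - 2*√515/5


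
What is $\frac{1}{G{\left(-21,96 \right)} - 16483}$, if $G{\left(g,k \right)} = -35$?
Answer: $- \frac{1}{16518} \approx -6.054 \cdot 10^{-5}$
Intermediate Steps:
$\frac{1}{G{\left(-21,96 \right)} - 16483} = \frac{1}{-35 - 16483} = \frac{1}{-16518} = - \frac{1}{16518}$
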